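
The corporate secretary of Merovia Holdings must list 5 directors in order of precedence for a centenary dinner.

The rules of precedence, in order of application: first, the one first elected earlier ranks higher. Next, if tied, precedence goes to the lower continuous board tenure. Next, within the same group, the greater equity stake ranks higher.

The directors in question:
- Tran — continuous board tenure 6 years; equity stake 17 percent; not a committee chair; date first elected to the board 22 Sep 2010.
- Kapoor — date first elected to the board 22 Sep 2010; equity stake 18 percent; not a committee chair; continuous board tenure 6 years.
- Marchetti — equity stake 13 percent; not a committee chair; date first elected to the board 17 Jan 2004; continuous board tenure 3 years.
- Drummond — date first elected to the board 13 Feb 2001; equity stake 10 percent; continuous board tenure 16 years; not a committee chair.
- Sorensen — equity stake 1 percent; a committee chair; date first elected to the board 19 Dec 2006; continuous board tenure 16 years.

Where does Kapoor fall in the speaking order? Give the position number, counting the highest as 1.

4

By date first elected to the board (earlier first): Drummond (13 Feb 2001); then Marchetti (17 Jan 2004); then Sorensen (19 Dec 2006); then Kapoor and Tran (both 22 Sep 2010).
Kapoor and Tran both have continuous board tenure 6 years, so the next rule applies.
Among Kapoor and Tran, by equity stake (higher first): Kapoor (18 percent) before Tran (17 percent).
Order: Drummond, Marchetti, Sorensen, Kapoor, Tran. So position 4.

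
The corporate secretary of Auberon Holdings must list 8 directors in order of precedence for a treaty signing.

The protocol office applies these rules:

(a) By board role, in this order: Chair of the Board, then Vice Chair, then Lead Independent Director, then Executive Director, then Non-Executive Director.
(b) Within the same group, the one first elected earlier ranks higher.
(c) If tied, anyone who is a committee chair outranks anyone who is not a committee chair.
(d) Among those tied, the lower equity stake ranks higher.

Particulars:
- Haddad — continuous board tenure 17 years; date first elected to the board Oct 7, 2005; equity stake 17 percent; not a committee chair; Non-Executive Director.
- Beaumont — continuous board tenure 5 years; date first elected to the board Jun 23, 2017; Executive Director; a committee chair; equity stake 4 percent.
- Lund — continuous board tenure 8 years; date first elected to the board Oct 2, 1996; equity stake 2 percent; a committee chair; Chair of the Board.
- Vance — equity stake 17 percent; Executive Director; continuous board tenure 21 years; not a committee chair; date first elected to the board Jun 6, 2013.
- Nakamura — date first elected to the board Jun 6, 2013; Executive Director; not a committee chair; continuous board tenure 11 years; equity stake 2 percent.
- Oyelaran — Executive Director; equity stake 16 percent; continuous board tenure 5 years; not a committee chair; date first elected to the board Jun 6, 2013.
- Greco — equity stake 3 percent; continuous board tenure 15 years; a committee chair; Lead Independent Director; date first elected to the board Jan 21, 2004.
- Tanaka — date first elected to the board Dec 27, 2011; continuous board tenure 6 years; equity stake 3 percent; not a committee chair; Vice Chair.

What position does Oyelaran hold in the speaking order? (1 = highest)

By board role: Lund (Chair of the Board); then Tanaka (Vice Chair); then Greco (Lead Independent Director); then Nakamura, Oyelaran, Vance and Beaumont (Executive Director); then Haddad (Non-Executive Director).
Among Nakamura, Oyelaran, Vance and Beaumont, by date first elected to the board (earlier first): Nakamura, Oyelaran and Vance (Jun 6, 2013) before Beaumont (Jun 23, 2017).
Nakamura, Oyelaran and Vance are each not a committee chair, so the next rule applies.
Among Nakamura, Oyelaran and Vance, by equity stake (lower first): Nakamura (2 percent) before Oyelaran (16 percent) before Vance (17 percent).
Order: Lund, Tanaka, Greco, Nakamura, Oyelaran, Vance, Beaumont, Haddad. So position 5.

5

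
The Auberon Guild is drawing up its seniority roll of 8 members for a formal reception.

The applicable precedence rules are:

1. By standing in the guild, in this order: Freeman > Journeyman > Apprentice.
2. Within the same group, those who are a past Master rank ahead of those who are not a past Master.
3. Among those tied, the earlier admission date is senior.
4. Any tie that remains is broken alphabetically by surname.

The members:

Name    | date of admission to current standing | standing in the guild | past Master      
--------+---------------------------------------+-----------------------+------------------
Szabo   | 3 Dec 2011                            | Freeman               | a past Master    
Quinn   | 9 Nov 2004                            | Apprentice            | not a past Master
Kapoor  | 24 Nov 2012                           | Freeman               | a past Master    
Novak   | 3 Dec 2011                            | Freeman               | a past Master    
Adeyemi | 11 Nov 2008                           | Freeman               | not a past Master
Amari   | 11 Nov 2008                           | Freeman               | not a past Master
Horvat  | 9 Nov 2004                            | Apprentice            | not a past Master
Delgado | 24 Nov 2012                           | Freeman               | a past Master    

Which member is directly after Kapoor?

By standing in the guild: Novak, Szabo, Delgado, Kapoor, Adeyemi and Amari (Freeman); then Horvat and Quinn (Apprentice).
Among Novak, Szabo, Delgado, Kapoor, Adeyemi and Amari, a past Master before not a past Master: Novak, Szabo, Delgado and Kapoor (a past Master) before Adeyemi and Amari (not a past Master).
Among Novak, Szabo, Delgado and Kapoor, by date of admission to current standing (earlier first): Novak and Szabo (3 Dec 2011) before Delgado and Kapoor (24 Nov 2012).
Among Novak and Szabo, alphabetically by surname: Novak before Szabo.
Among Delgado and Kapoor, alphabetically by surname: Delgado before Kapoor.
Adeyemi and Amari both have date of admission to current standing 11 Nov 2008, so the next rule applies.
Among Adeyemi and Amari, alphabetically by surname: Adeyemi before Amari.
Horvat and Quinn are each not a past Master, so the next rule applies.
Horvat and Quinn both have date of admission to current standing 9 Nov 2004, so the next rule applies.
Among Horvat and Quinn, alphabetically by surname: Horvat before Quinn.
Order: Novak, Szabo, Delgado, Kapoor, Adeyemi, Amari, Horvat, Quinn.

Adeyemi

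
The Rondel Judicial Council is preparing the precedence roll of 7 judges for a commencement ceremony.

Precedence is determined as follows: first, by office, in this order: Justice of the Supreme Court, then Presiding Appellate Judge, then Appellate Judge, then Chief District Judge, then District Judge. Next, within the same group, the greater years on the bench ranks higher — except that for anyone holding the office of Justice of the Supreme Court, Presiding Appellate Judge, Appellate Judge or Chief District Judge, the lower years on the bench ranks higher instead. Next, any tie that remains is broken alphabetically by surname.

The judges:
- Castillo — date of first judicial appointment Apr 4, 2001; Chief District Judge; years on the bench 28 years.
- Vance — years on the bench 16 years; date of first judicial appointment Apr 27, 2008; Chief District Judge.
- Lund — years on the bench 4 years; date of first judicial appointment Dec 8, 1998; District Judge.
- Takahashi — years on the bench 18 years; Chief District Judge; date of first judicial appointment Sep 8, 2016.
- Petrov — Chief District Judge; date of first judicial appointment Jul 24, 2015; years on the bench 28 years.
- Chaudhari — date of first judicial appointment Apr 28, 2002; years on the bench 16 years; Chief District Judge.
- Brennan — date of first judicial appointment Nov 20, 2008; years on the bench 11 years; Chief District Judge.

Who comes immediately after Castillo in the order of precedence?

Petrov

By office: Brennan, Chaudhari, Vance, Takahashi, Castillo and Petrov (Chief District Judge); then Lund (District Judge).
Among Brennan, Chaudhari, Vance, Takahashi, Castillo and Petrov, by years on the bench (lower first) (reversed rule for this group): Brennan (11 years) before Chaudhari and Vance (16 years) before Takahashi (18 years) before Castillo and Petrov (28 years).
Among Chaudhari and Vance, alphabetically by surname: Chaudhari before Vance.
Among Castillo and Petrov, alphabetically by surname: Castillo before Petrov.
Order: Brennan, Chaudhari, Vance, Takahashi, Castillo, Petrov, Lund.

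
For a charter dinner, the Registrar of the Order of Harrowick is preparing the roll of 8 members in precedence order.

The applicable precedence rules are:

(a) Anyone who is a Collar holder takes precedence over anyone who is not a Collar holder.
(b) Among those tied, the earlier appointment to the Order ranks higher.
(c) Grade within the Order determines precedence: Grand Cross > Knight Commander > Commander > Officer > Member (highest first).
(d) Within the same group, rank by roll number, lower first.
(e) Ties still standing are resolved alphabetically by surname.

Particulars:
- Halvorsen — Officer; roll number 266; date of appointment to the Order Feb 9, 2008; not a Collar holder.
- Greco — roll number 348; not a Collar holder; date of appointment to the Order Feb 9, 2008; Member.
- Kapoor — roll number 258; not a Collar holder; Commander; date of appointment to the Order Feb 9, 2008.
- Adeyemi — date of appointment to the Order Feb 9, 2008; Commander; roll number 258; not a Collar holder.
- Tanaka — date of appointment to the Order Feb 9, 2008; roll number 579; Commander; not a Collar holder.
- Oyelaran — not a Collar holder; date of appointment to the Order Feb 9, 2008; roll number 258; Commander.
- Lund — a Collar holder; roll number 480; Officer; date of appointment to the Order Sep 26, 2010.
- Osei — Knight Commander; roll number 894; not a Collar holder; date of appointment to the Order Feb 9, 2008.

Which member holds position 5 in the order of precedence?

Oyelaran

By the first rule: Lund (a Collar holder); then Osei, Adeyemi, Kapoor, Oyelaran, Tanaka, Halvorsen and Greco (each not a Collar holder).
Osei, Adeyemi, Kapoor, Oyelaran, Tanaka, Halvorsen and Greco all have date of appointment to the Order Feb 9, 2008, so the next rule applies.
Among Osei, Adeyemi, Kapoor, Oyelaran, Tanaka, Halvorsen and Greco, by grade within the Order: Osei (Knight Commander) before Adeyemi, Kapoor, Oyelaran and Tanaka (Commander) before Halvorsen (Officer) before Greco (Member).
Among Adeyemi, Kapoor, Oyelaran and Tanaka, by roll number (lower first): Adeyemi, Kapoor and Oyelaran (258) before Tanaka (579).
Among Adeyemi, Kapoor and Oyelaran, alphabetically by surname: Adeyemi before Kapoor before Oyelaran.
Order: Lund, Osei, Adeyemi, Kapoor, Oyelaran, Tanaka, Halvorsen, Greco.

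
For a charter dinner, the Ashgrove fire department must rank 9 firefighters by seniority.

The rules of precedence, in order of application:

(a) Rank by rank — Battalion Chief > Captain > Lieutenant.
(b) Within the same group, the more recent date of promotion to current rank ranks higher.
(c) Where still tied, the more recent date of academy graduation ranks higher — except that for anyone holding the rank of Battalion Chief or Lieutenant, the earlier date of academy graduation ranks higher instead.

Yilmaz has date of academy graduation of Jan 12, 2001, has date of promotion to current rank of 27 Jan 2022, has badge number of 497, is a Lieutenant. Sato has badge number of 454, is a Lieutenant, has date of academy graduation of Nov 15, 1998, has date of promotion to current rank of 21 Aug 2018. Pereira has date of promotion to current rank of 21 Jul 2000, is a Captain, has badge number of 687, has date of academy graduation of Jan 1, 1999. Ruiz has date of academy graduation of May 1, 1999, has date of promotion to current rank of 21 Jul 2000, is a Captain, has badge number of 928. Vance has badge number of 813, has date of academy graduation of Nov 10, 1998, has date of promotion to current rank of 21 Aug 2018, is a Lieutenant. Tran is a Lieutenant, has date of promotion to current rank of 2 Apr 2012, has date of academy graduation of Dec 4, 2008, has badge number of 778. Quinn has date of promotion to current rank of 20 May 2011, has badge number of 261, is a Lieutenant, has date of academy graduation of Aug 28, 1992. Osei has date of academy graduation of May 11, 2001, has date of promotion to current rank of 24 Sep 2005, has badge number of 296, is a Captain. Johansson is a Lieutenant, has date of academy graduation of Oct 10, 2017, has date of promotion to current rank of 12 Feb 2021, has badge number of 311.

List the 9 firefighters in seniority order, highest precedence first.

By rank: Osei, Ruiz and Pereira (Captain); then Yilmaz, Johansson, Vance, Sato, Tran and Quinn (Lieutenant).
Among Osei, Ruiz and Pereira, by date of promotion to current rank (later first): Osei (24 Sep 2005) before Ruiz and Pereira (21 Jul 2000).
Among Ruiz and Pereira, by date of academy graduation (later first): Ruiz (May 1, 1999) before Pereira (Jan 1, 1999).
Among Yilmaz, Johansson, Vance, Sato, Tran and Quinn, by date of promotion to current rank (later first): Yilmaz (27 Jan 2022) before Johansson (12 Feb 2021) before Vance and Sato (21 Aug 2018) before Tran (2 Apr 2012) before Quinn (20 May 2011).
Among Vance and Sato, by date of academy graduation (earlier first) (reversed rule for this group): Vance (Nov 10, 1998) before Sato (Nov 15, 1998).
Full order: Osei, Ruiz, Pereira, Yilmaz, Johansson, Vance, Sato, Tran, Quinn.

Osei, Ruiz, Pereira, Yilmaz, Johansson, Vance, Sato, Tran, Quinn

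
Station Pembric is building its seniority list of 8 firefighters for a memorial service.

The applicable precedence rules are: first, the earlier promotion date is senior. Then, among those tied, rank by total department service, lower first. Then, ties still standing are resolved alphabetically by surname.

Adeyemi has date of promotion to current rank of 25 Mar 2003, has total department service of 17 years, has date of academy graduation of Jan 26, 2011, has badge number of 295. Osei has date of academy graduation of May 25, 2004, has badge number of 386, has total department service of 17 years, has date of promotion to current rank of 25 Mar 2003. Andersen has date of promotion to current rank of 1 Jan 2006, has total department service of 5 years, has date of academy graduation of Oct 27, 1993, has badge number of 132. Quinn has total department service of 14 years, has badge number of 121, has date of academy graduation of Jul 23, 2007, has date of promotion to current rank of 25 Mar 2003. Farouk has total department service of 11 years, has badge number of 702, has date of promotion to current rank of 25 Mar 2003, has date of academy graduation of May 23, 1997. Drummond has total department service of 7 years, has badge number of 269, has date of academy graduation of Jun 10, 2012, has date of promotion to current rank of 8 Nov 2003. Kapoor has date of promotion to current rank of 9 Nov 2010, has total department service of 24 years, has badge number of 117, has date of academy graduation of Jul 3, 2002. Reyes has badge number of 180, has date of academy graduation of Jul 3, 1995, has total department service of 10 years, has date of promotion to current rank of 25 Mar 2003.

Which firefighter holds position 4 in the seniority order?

By date of promotion to current rank (earlier first): Reyes, Farouk, Quinn, Adeyemi and Osei (each 25 Mar 2003); then Drummond (8 Nov 2003); then Andersen (1 Jan 2006); then Kapoor (9 Nov 2010).
Among Reyes, Farouk, Quinn, Adeyemi and Osei, by total department service (lower first): Reyes (10 years) before Farouk (11 years) before Quinn (14 years) before Adeyemi and Osei (17 years).
Among Adeyemi and Osei, alphabetically by surname: Adeyemi before Osei.
Order: Reyes, Farouk, Quinn, Adeyemi, Osei, Drummond, Andersen, Kapoor.

Adeyemi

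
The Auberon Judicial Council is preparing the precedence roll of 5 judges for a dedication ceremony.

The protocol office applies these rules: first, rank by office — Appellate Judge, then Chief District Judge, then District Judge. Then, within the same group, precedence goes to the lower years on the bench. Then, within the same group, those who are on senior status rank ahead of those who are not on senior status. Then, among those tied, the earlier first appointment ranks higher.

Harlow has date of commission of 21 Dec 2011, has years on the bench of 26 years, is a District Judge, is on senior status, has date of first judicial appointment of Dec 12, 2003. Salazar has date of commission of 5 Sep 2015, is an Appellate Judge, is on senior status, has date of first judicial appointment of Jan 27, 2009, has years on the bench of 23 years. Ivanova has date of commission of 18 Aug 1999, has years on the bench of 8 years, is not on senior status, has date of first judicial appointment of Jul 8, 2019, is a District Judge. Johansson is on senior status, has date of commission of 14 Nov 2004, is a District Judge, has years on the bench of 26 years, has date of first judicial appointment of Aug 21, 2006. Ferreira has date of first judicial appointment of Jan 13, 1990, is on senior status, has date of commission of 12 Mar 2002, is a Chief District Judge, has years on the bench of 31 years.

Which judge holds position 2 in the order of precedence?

Ferreira

By office: Salazar (Appellate Judge); then Ferreira (Chief District Judge); then Ivanova, Harlow and Johansson (District Judge).
Among Ivanova, Harlow and Johansson, by years on the bench (lower first): Ivanova (8 years) before Harlow and Johansson (26 years).
Harlow and Johansson are each on senior status, so the next rule applies.
Among Harlow and Johansson, by date of first judicial appointment (earlier first): Harlow (Dec 12, 2003) before Johansson (Aug 21, 2006).
Order: Salazar, Ferreira, Ivanova, Harlow, Johansson.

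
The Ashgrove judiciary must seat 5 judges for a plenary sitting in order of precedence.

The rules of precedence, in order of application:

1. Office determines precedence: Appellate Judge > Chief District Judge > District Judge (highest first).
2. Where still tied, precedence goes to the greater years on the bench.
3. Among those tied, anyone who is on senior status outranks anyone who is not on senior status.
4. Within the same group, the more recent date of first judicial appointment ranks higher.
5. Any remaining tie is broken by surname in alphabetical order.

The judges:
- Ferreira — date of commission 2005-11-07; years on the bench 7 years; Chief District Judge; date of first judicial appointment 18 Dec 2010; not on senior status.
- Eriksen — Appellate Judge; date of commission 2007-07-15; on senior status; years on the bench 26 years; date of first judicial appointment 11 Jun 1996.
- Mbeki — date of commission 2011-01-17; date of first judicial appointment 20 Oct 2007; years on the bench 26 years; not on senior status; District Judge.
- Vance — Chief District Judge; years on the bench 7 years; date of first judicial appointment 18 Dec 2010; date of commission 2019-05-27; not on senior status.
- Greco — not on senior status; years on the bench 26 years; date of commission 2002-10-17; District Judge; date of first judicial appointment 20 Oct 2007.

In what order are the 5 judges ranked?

By office: Eriksen (Appellate Judge); then Ferreira and Vance (Chief District Judge); then Greco and Mbeki (District Judge).
Ferreira and Vance both have years on the bench 7 years, so the next rule applies.
Ferreira and Vance are each not on senior status, so the next rule applies.
Ferreira and Vance both have date of first judicial appointment 18 Dec 2010, so the next rule applies.
Among Ferreira and Vance, alphabetically by surname: Ferreira before Vance.
Greco and Mbeki both have years on the bench 26 years, so the next rule applies.
Greco and Mbeki are each not on senior status, so the next rule applies.
Greco and Mbeki both have date of first judicial appointment 20 Oct 2007, so the next rule applies.
Among Greco and Mbeki, alphabetically by surname: Greco before Mbeki.
Full order: Eriksen, Ferreira, Vance, Greco, Mbeki.

Eriksen, Ferreira, Vance, Greco, Mbeki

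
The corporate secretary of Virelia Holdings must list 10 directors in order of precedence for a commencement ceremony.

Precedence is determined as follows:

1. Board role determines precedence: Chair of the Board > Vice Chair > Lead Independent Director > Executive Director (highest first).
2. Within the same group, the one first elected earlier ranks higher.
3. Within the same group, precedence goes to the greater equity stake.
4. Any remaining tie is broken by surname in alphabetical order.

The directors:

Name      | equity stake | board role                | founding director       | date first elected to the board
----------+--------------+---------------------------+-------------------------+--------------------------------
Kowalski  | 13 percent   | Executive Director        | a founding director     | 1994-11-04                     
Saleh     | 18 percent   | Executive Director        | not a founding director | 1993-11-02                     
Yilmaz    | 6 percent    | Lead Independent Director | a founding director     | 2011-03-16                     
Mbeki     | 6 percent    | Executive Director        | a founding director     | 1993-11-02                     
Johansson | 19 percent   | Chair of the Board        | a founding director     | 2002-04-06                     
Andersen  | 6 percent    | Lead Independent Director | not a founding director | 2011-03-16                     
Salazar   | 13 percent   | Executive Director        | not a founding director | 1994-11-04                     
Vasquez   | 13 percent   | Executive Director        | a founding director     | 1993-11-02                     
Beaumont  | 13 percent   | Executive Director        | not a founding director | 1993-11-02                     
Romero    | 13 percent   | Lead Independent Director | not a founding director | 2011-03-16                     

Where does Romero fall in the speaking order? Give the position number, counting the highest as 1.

By board role: Johansson (Chair of the Board); then Romero, Andersen and Yilmaz (Lead Independent Director); then Saleh, Beaumont, Vasquez, Mbeki, Kowalski and Salazar (Executive Director).
Romero, Andersen and Yilmaz all have date first elected to the board 2011-03-16, so the next rule applies.
Among Romero, Andersen and Yilmaz, by equity stake (higher first): Romero (13 percent) before Andersen and Yilmaz (6 percent).
Among Andersen and Yilmaz, alphabetically by surname: Andersen before Yilmaz.
Among Saleh, Beaumont, Vasquez, Mbeki, Kowalski and Salazar, by date first elected to the board (earlier first): Saleh, Beaumont, Vasquez and Mbeki (1993-11-02) before Kowalski and Salazar (1994-11-04).
Among Saleh, Beaumont, Vasquez and Mbeki, by equity stake (higher first): Saleh (18 percent) before Beaumont and Vasquez (13 percent) before Mbeki (6 percent).
Among Beaumont and Vasquez, alphabetically by surname: Beaumont before Vasquez.
Kowalski and Salazar both have equity stake 13 percent, so the next rule applies.
Among Kowalski and Salazar, alphabetically by surname: Kowalski before Salazar.
Order: Johansson, Romero, Andersen, Yilmaz, Saleh, Beaumont, Vasquez, Mbeki, Kowalski, Salazar. So position 2.

2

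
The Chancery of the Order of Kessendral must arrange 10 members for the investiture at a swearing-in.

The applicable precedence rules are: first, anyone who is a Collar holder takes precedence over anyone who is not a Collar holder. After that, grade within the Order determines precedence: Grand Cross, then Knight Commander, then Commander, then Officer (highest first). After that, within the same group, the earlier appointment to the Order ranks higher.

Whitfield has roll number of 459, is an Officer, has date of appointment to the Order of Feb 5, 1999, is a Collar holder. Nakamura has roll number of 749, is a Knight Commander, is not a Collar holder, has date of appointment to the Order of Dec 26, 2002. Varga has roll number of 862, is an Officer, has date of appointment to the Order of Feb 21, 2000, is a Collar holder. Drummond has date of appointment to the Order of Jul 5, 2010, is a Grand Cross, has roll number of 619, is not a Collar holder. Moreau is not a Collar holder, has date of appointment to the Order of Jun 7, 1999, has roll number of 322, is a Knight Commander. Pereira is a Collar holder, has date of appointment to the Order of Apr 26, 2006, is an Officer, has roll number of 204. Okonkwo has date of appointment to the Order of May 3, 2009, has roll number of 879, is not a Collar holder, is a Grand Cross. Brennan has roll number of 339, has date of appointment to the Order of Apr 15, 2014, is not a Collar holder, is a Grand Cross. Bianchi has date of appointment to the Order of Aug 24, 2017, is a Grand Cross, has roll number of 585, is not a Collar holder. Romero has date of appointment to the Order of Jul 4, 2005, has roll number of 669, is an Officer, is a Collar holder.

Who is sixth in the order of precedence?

Drummond

By the first rule: Whitfield, Varga, Romero and Pereira (each a Collar holder); then Okonkwo, Drummond, Brennan, Bianchi, Moreau and Nakamura (each not a Collar holder).
Whitfield, Varga, Romero and Pereira are each Officer, so the next rule applies.
Among Whitfield, Varga, Romero and Pereira, by date of appointment to the Order (earlier first): Whitfield (Feb 5, 1999) before Varga (Feb 21, 2000) before Romero (Jul 4, 2005) before Pereira (Apr 26, 2006).
Among Okonkwo, Drummond, Brennan, Bianchi, Moreau and Nakamura, by grade within the Order: Okonkwo, Drummond, Brennan and Bianchi (Grand Cross) before Moreau and Nakamura (Knight Commander).
Among Okonkwo, Drummond, Brennan and Bianchi, by date of appointment to the Order (earlier first): Okonkwo (May 3, 2009) before Drummond (Jul 5, 2010) before Brennan (Apr 15, 2014) before Bianchi (Aug 24, 2017).
Among Moreau and Nakamura, by date of appointment to the Order (earlier first): Moreau (Jun 7, 1999) before Nakamura (Dec 26, 2002).
Order: Whitfield, Varga, Romero, Pereira, Okonkwo, Drummond, Brennan, Bianchi, Moreau, Nakamura.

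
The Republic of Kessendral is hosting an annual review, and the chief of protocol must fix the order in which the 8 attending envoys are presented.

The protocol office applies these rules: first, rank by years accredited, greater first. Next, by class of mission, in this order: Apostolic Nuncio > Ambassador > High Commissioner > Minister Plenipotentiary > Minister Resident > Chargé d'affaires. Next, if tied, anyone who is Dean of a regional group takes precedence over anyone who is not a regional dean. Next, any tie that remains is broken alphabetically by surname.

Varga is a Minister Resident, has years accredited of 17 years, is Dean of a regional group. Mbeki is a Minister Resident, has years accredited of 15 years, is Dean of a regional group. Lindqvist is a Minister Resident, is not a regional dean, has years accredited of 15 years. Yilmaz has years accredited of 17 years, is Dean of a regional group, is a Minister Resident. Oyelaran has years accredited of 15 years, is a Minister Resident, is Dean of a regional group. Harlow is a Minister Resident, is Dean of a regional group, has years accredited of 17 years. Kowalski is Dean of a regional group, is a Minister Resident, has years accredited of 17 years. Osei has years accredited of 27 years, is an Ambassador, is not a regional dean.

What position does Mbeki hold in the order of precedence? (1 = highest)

6

By years accredited (higher first): Osei (27 years); then Harlow, Kowalski, Varga and Yilmaz (each 17 years); then Mbeki, Oyelaran and Lindqvist (each 15 years).
Harlow, Kowalski, Varga and Yilmaz are each Minister Resident, so the next rule applies.
Harlow, Kowalski, Varga and Yilmaz are each Dean of a regional group, so the next rule applies.
Among Harlow, Kowalski, Varga and Yilmaz, alphabetically by surname: Harlow before Kowalski before Varga before Yilmaz.
Mbeki, Oyelaran and Lindqvist are each Minister Resident, so the next rule applies.
Among Mbeki, Oyelaran and Lindqvist, Dean of a regional group before not a regional dean: Mbeki and Oyelaran (Dean of a regional group) before Lindqvist (not a regional dean).
Among Mbeki and Oyelaran, alphabetically by surname: Mbeki before Oyelaran.
Order: Osei, Harlow, Kowalski, Varga, Yilmaz, Mbeki, Oyelaran, Lindqvist. So position 6.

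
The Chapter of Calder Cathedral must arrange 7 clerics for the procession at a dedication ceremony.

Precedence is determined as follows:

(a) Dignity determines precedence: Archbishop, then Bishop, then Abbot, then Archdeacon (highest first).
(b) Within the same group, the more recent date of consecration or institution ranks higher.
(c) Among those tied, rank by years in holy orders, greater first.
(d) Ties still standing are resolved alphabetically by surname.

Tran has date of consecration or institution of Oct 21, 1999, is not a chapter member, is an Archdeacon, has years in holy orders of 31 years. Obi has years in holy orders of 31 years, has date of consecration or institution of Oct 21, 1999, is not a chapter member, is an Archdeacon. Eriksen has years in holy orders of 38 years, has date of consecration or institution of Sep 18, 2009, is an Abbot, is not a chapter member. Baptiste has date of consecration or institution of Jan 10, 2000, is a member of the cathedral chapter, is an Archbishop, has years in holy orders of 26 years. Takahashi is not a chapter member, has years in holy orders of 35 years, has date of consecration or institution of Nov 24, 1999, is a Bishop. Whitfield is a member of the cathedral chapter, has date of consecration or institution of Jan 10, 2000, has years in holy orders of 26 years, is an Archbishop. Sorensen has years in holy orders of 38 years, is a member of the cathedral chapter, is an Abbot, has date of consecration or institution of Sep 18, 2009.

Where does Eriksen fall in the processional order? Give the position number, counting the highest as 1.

By dignity: Baptiste and Whitfield (Archbishop); then Takahashi (Bishop); then Eriksen and Sorensen (Abbot); then Obi and Tran (Archdeacon).
Baptiste and Whitfield both have date of consecration or institution Jan 10, 2000, so the next rule applies.
Baptiste and Whitfield both have years in holy orders 26 years, so the next rule applies.
Among Baptiste and Whitfield, alphabetically by surname: Baptiste before Whitfield.
Eriksen and Sorensen both have date of consecration or institution Sep 18, 2009, so the next rule applies.
Eriksen and Sorensen both have years in holy orders 38 years, so the next rule applies.
Among Eriksen and Sorensen, alphabetically by surname: Eriksen before Sorensen.
Obi and Tran both have date of consecration or institution Oct 21, 1999, so the next rule applies.
Obi and Tran both have years in holy orders 31 years, so the next rule applies.
Among Obi and Tran, alphabetically by surname: Obi before Tran.
Order: Baptiste, Whitfield, Takahashi, Eriksen, Sorensen, Obi, Tran. So position 4.

4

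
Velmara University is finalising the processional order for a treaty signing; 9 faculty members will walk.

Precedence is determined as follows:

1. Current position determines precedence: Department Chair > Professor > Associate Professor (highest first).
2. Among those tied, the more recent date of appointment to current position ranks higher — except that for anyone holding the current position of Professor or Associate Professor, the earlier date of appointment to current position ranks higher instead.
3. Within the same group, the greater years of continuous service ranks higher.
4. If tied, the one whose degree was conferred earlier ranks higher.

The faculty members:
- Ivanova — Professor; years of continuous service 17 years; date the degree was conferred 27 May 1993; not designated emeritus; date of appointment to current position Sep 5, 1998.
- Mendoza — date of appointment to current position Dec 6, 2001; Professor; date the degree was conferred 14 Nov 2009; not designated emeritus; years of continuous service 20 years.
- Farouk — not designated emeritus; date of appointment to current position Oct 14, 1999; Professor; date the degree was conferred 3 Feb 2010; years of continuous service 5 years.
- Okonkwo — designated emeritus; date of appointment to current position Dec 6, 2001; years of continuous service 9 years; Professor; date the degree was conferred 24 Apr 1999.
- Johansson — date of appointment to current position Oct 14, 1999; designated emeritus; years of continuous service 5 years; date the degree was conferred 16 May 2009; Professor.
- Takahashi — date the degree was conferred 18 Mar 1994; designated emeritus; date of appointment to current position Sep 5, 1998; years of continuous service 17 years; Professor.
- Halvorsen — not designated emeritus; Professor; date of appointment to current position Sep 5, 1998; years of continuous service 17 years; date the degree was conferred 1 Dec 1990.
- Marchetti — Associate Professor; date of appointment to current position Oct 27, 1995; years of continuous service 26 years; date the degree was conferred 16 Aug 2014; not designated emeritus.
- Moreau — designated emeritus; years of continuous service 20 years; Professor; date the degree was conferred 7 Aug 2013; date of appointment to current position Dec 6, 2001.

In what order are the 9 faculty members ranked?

By current position: Halvorsen, Ivanova, Takahashi, Johansson, Farouk, Mendoza, Moreau and Okonkwo (Professor); then Marchetti (Associate Professor).
Among Halvorsen, Ivanova, Takahashi, Johansson, Farouk, Mendoza, Moreau and Okonkwo, by date of appointment to current position (earlier first) (reversed rule for this group): Halvorsen, Ivanova and Takahashi (Sep 5, 1998) before Johansson and Farouk (Oct 14, 1999) before Mendoza, Moreau and Okonkwo (Dec 6, 2001).
Halvorsen, Ivanova and Takahashi all have years of continuous service 17 years, so the next rule applies.
Among Halvorsen, Ivanova and Takahashi, by date the degree was conferred (earlier first): Halvorsen (1 Dec 1990) before Ivanova (27 May 1993) before Takahashi (18 Mar 1994).
Johansson and Farouk both have years of continuous service 5 years, so the next rule applies.
Among Johansson and Farouk, by date the degree was conferred (earlier first): Johansson (16 May 2009) before Farouk (3 Feb 2010).
Among Mendoza, Moreau and Okonkwo, by years of continuous service (higher first): Mendoza and Moreau (20 years) before Okonkwo (9 years).
Among Mendoza and Moreau, by date the degree was conferred (earlier first): Mendoza (14 Nov 2009) before Moreau (7 Aug 2013).
Full order: Halvorsen, Ivanova, Takahashi, Johansson, Farouk, Mendoza, Moreau, Okonkwo, Marchetti.

Halvorsen, Ivanova, Takahashi, Johansson, Farouk, Mendoza, Moreau, Okonkwo, Marchetti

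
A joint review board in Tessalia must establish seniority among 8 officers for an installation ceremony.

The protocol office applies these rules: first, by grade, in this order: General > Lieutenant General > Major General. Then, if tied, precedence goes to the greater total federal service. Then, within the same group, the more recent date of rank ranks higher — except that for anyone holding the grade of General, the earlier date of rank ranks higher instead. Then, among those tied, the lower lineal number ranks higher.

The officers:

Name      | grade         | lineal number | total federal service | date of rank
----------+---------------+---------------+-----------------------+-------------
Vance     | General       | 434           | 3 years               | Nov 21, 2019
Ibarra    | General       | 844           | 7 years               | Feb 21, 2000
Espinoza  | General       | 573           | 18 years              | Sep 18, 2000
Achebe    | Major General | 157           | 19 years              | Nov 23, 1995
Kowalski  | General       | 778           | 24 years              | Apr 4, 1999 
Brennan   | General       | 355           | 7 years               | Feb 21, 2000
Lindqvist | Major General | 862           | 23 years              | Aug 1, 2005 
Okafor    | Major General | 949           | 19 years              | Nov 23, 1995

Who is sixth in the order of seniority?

By grade: Kowalski, Espinoza, Brennan, Ibarra and Vance (General); then Lindqvist, Achebe and Okafor (Major General).
Among Kowalski, Espinoza, Brennan, Ibarra and Vance, by total federal service (higher first): Kowalski (24 years) before Espinoza (18 years) before Brennan and Ibarra (7 years) before Vance (3 years).
Brennan and Ibarra both have date of rank Feb 21, 2000, so the next rule applies.
Among Brennan and Ibarra, by lineal number (lower first): Brennan (355) before Ibarra (844).
Among Lindqvist, Achebe and Okafor, by total federal service (higher first): Lindqvist (23 years) before Achebe and Okafor (19 years).
Achebe and Okafor both have date of rank Nov 23, 1995, so the next rule applies.
Among Achebe and Okafor, by lineal number (lower first): Achebe (157) before Okafor (949).
Order: Kowalski, Espinoza, Brennan, Ibarra, Vance, Lindqvist, Achebe, Okafor.

Lindqvist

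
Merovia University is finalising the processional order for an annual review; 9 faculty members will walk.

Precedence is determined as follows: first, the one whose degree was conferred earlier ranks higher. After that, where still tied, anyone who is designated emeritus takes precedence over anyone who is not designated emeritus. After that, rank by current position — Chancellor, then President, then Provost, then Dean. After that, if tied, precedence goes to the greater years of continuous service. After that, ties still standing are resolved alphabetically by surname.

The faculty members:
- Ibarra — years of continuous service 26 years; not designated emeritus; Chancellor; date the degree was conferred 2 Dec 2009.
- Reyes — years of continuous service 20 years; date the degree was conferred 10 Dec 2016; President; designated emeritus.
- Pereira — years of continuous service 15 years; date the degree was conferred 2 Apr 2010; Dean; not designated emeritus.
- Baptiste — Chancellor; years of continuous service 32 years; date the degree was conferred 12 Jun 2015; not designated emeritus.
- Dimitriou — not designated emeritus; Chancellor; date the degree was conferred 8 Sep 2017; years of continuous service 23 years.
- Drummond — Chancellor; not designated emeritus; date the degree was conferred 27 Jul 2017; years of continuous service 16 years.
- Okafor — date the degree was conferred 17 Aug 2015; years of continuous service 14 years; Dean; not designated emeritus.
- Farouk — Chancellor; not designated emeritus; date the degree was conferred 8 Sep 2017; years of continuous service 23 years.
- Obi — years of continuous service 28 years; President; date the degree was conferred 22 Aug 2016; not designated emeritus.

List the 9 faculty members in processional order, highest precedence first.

By date the degree was conferred (earlier first): Ibarra (2 Dec 2009); then Pereira (2 Apr 2010); then Baptiste (12 Jun 2015); then Okafor (17 Aug 2015); then Obi (22 Aug 2016); then Reyes (10 Dec 2016); then Drummond (27 Jul 2017); then Dimitriou and Farouk (both 8 Sep 2017).
Dimitriou and Farouk are each not designated emeritus, so the next rule applies.
Dimitriou and Farouk are each Chancellor, so the next rule applies.
Dimitriou and Farouk both have years of continuous service 23 years, so the next rule applies.
Among Dimitriou and Farouk, alphabetically by surname: Dimitriou before Farouk.
Full order: Ibarra, Pereira, Baptiste, Okafor, Obi, Reyes, Drummond, Dimitriou, Farouk.

Ibarra, Pereira, Baptiste, Okafor, Obi, Reyes, Drummond, Dimitriou, Farouk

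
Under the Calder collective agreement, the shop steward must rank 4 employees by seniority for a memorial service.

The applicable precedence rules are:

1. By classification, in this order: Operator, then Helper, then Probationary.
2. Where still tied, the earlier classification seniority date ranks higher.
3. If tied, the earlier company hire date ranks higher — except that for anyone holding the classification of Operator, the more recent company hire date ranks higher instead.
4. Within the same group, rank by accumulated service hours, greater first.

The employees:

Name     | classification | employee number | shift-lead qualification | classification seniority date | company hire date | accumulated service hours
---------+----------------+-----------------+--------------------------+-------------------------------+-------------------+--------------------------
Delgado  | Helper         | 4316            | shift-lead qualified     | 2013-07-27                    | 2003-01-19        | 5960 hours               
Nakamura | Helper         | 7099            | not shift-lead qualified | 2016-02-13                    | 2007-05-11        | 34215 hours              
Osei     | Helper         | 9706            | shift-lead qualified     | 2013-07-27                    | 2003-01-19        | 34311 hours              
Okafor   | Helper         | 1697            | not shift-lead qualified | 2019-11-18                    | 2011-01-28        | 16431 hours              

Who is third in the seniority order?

Nakamura

By classification: Osei, Delgado, Nakamura and Okafor (Helper).
Among Osei, Delgado, Nakamura and Okafor, by classification seniority date (earlier first): Osei and Delgado (2013-07-27) before Nakamura (2016-02-13) before Okafor (2019-11-18).
Osei and Delgado both have company hire date 2003-01-19, so the next rule applies.
Among Osei and Delgado, by accumulated service hours (higher first): Osei (34311 hours) before Delgado (5960 hours).
Order: Osei, Delgado, Nakamura, Okafor.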